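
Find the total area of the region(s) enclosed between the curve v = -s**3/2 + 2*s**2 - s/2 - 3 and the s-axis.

71/12

The curve meets the s-axis where -s**3/2 + 2*s**2 - s/2 - 3 = 0, i.e. -(s - 3)*(s - 2)*(s + 1)/2 = 0, at s = -1, 2, 3.
On [-1, 2] the curve lies below the axis; ∫[-1,2] (-s**3/2 + 2*s**2 - s/2 - 3) ds = -45/8, giving area 45/8.
On [2, 3] the curve lies above the axis; ∫[2,3] (-s**3/2 + 2*s**2 - s/2 - 3) ds = 7/24, giving area 7/24.
Total area = 45/8 + 7/24 = 71/12.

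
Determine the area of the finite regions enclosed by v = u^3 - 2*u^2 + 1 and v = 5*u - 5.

253/12

Set the curves equal: u^3 - 2*u^2 + 1 = 5*u - 5, so u^3 - 2*u^2 - 5*u + 6 = 0, which factors as (u - 3)*(u - 1)*(u + 2) = 0. The curves meet at u = -2, 1, 3.
On [-2, 1], v = u^3 - 2*u^2 + 1 is on top; that piece has area ∫[-2,1] (u^3 - 2*u^2 - 5*u + 6) du = 63/4.
On [1, 3], v = 5*u - 5 is on top; that piece has area ∫[1,3] (-(u^3 - 2*u^2 - 5*u + 6)) du = 16/3.
Total enclosed area = 63/4 + 16/3 = 253/12.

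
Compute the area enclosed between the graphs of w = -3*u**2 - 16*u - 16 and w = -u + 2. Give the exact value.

Set the curves equal: -3*u**2 - 16*u - 16 = -u + 2, so -3*u**2 - 15*u - 18 = 0, which factors as -3*(u + 2)*(u + 3) = 0. The curves meet at u = -3, -2.
On [-3, -2], w = -3*u**2 - 16*u - 16 is on top; that piece has area ∫[-3,-2] (-3*u**2 - 15*u - 18) du = 1/2.

1/2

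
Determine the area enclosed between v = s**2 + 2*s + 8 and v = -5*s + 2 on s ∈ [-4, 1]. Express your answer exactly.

157/6

The difference (s**2 + 2*s + 8) - (-5*s + 2) = s**2 + 7*s + 6 changes sign at s = -1 inside [-4, 1], so split the integral there.
∫[-4,-1] (s**2 + 7*s + 6) ds = -27/2; the area of that piece is 27/2.
∫[-1,1] (s**2 + 7*s + 6) ds = 38/3.
Total area = 27/2 + 38/3 = 157/6.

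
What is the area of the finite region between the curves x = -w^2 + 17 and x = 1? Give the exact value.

256/3

Both boundary curves give x as a function of w, so integrate with respect to w. Setting them equal: -w^2 + 16 = 0, i.e. -(w - 4)*(w + 4) = 0, so they meet at w = -4, 4.
For w in [-4, 4], x = -w^2 + 17 is on the right; area = ∫[-4,4] (-w^2 + 16) dw = 256/3.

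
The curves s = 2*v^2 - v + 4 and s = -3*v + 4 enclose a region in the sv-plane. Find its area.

Both boundary curves give s as a function of v, so integrate with respect to v. Setting them equal: 2*v^2 + 2*v = 0, i.e. 2*v*(v + 1) = 0, so they meet at v = -1, 0.
For v in [-1, 0], s = 2*v^2 - v + 4 is on the left; area = ∫[-1,0] (-(2*v^2 + 2*v)) dv = 1/3.

1/3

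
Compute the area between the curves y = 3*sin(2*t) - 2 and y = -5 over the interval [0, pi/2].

On [0, pi/2], (3*sin(2*t) - 2) - (-5) = 3*sin(2*t) + 3 is ≥ 0 throughout, so the area is a single integral of |3*sin(2*t) + 3|.
∫[0,pi/2] (3*sin(2*t) + 3) dt = 3 + 3*pi/2.

3 + 3*pi/2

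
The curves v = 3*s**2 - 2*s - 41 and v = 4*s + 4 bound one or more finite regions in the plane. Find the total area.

Set the curves equal: 3*s**2 - 2*s - 41 = 4*s + 4, so 3*s**2 - 6*s - 45 = 0, which factors as 3*(s - 5)*(s + 3) = 0. The curves meet at s = -3, 5.
On [-3, 5], v = 4*s + 4 is on top; that piece has area ∫[-3,5] (-(3*s**2 - 6*s - 45)) ds = 256.

256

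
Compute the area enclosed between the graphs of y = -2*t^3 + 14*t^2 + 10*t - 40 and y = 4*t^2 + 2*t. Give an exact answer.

Set the curves equal: -2*t^3 + 14*t^2 + 10*t - 40 = 4*t^2 + 2*t, so -2*t^3 + 10*t^2 + 8*t - 40 = 0, which factors as -2*(t - 5)*(t - 2)*(t + 2) = 0. The curves meet at t = -2, 2, 5.
On [-2, 2], y = 4*t^2 + 2*t is on top; that piece has area ∫[-2,2] (-(-2*t^3 + 10*t^2 + 8*t - 40)) dt = 320/3.
On [2, 5], y = -2*t^3 + 14*t^2 + 10*t - 40 is on top; that piece has area ∫[2,5] (-2*t^3 + 10*t^2 + 8*t - 40) dt = 99/2.
Total enclosed area = 320/3 + 99/2 = 937/6.

937/6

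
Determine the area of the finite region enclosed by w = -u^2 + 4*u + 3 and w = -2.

36

Set the curves equal: -u^2 + 4*u + 3 = -2, so -u^2 + 4*u + 5 = 0, which factors as -(u - 5)*(u + 1) = 0. The curves meet at u = -1, 5.
On [-1, 5], w = -u^2 + 4*u + 3 is on top; that piece has area ∫[-1,5] (-u^2 + 4*u + 5) du = 36.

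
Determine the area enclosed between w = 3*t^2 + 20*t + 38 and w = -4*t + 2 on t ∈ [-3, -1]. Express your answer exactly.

The difference (3*t^2 + 20*t + 38) - (-4*t + 2) = 3*t^2 + 24*t + 36 changes sign at t = -2 inside [-3, -1], so split the integral there.
∫[-3,-2] (3*t^2 + 24*t + 36) dt = -5; the area of that piece is 5.
∫[-2,-1] (3*t^2 + 24*t + 36) dt = 7.
Total area = 5 + 7 = 12.

12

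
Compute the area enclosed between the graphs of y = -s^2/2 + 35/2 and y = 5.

250/3

Set the curves equal: -s^2/2 + 35/2 = 5, so -s^2/2 + 25/2 = 0, which factors as -(s - 5)*(s + 5)/2 = 0. The curves meet at s = -5, 5.
On [-5, 5], y = -s^2/2 + 35/2 is on top; that piece has area ∫[-5,5] (-s^2/2 + 25/2) ds = 250/3.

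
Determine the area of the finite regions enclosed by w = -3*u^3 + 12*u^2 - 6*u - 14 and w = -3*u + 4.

71/2

Set the curves equal: -3*u^3 + 12*u^2 - 6*u - 14 = -3*u + 4, so -3*u^3 + 12*u^2 - 3*u - 18 = 0, which factors as -3*(u - 3)*(u - 2)*(u + 1) = 0. The curves meet at u = -1, 2, 3.
On [-1, 2], w = -3*u + 4 is on top; that piece has area ∫[-1,2] (-(-3*u^3 + 12*u^2 - 3*u - 18)) du = 135/4.
On [2, 3], w = -3*u^3 + 12*u^2 - 6*u - 14 is on top; that piece has area ∫[2,3] (-3*u^3 + 12*u^2 - 3*u - 18) du = 7/4.
Total enclosed area = 135/4 + 7/4 = 71/2.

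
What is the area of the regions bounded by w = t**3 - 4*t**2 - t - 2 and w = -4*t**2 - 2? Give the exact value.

Set the curves equal: t**3 - 4*t**2 - t - 2 = -4*t**2 - 2, so t**3 - t = 0, which factors as t*(t - 1)*(t + 1) = 0. The curves meet at t = -1, 0, 1.
On [-1, 0], w = t**3 - 4*t**2 - t - 2 is on top; that piece has area ∫[-1,0] (t**3 - t) dt = 1/4.
On [0, 1], w = -4*t**2 - 2 is on top; that piece has area ∫[0,1] (-(t**3 - t)) dt = 1/4.
Total enclosed area = 1/4 + 1/4 = 1/2.

1/2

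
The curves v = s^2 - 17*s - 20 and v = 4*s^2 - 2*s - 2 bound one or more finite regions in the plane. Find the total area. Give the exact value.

1/2

Set the curves equal: s^2 - 17*s - 20 = 4*s^2 - 2*s - 2, so -3*s^2 - 15*s - 18 = 0, which factors as -3*(s + 2)*(s + 3) = 0. The curves meet at s = -3, -2.
On [-3, -2], v = s^2 - 17*s - 20 is on top; that piece has area ∫[-3,-2] (-3*s^2 - 15*s - 18) ds = 1/2.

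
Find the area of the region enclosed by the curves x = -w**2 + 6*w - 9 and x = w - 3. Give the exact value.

1/6

Both boundary curves give x as a function of w, so integrate with respect to w. Setting them equal: -w**2 + 5*w - 6 = 0, i.e. -(w - 3)*(w - 2) = 0, so they meet at w = 2, 3.
For w in [2, 3], x = -w**2 + 6*w - 9 is on the right; area = ∫[2,3] (-w**2 + 5*w - 6) dw = 1/6.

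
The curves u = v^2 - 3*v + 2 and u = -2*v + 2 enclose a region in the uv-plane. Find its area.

Both boundary curves give u as a function of v, so integrate with respect to v. Setting them equal: v^2 - v = 0, i.e. v*(v - 1) = 0, so they meet at v = 0, 1.
For v in [0, 1], u = v^2 - 3*v + 2 is on the left; area = ∫[0,1] (-(v^2 - v)) dv = 1/6.

1/6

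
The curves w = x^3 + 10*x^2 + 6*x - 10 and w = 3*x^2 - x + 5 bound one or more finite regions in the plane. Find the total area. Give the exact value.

148/3

Set the curves equal: x^3 + 10*x^2 + 6*x - 10 = 3*x^2 - x + 5, so x^3 + 7*x^2 + 7*x - 15 = 0, which factors as (x - 1)*(x + 3)*(x + 5) = 0. The curves meet at x = -5, -3, 1.
On [-5, -3], w = x^3 + 10*x^2 + 6*x - 10 is on top; that piece has area ∫[-5,-3] (x^3 + 7*x^2 + 7*x - 15) dx = 20/3.
On [-3, 1], w = 3*x^2 - x + 5 is on top; that piece has area ∫[-3,1] (-(x^3 + 7*x^2 + 7*x - 15)) dx = 128/3.
Total enclosed area = 20/3 + 128/3 = 148/3.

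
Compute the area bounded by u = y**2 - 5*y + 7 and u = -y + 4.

Both boundary curves give u as a function of y, so integrate with respect to y. Setting them equal: y**2 - 4*y + 3 = 0, i.e. (y - 3)*(y - 1) = 0, so they meet at y = 1, 3.
For y in [1, 3], u = y**2 - 5*y + 7 is on the left; area = ∫[1,3] (-(y**2 - 4*y + 3)) dy = 4/3.

4/3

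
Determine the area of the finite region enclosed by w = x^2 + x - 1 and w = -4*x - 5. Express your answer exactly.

Set the curves equal: x^2 + x - 1 = -4*x - 5, so x^2 + 5*x + 4 = 0, which factors as (x + 1)*(x + 4) = 0. The curves meet at x = -4, -1.
On [-4, -1], w = -4*x - 5 is on top; that piece has area ∫[-4,-1] (-(x^2 + 5*x + 4)) dx = 9/2.

9/2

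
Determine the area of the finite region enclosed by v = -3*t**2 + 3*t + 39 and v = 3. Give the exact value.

343/2

Set the curves equal: -3*t**2 + 3*t + 39 = 3, so -3*t**2 + 3*t + 36 = 0, which factors as -3*(t - 4)*(t + 3) = 0. The curves meet at t = -3, 4.
On [-3, 4], v = -3*t**2 + 3*t + 39 is on top; that piece has area ∫[-3,4] (-3*t**2 + 3*t + 36) dt = 343/2.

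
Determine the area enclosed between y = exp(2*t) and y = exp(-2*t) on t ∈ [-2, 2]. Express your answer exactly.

The difference (exp(2*t)) - (exp(-2*t)) = exp(2*t) - exp(-2*t) changes sign at t = 0 inside [-2, 2], so split the integral there.
∫[-2,0] (exp(2*t) - exp(-2*t)) dt = -exp(4)/2 - exp(-4)/2 + 1; the area of that piece is -1 + exp(-4)/2 + exp(4)/2.
∫[0,2] (exp(2*t) - exp(-2*t)) dt = -1 + exp(-4)/2 + exp(4)/2.
Total area = (-1 + exp(-4)/2 + exp(4)/2) + (-1 + exp(-4)/2 + exp(4)/2) = -2 + exp(-4) + exp(4).

-2 + exp(-4) + exp(4)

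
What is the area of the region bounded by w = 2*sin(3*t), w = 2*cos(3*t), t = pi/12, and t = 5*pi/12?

4*sqrt(2)/3

On [pi/12, 5*pi/12], (2*sin(3*t)) - (2*cos(3*t)) = 2*sin(3*t) - 2*cos(3*t) is ≥ 0 throughout, so the area is a single integral of |2*sin(3*t) - 2*cos(3*t)|.
∫[pi/12,5*pi/12] (2*sin(3*t) - 2*cos(3*t)) dt = 4*sqrt(2)/3.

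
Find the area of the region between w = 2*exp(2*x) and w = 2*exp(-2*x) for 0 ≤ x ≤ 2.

On [0, 2], (2*exp(2*x)) - (2*exp(-2*x)) = 2*exp(2*x) - 2*exp(-2*x) is ≥ 0 throughout, so the area is a single integral of |2*exp(2*x) - 2*exp(-2*x)|.
∫[0,2] (2*exp(2*x) - 2*exp(-2*x)) dx = -2 + exp(-4) + exp(4).

-2 + exp(-4) + exp(4)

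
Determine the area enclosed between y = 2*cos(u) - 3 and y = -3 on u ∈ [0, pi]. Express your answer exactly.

4

The difference (2*cos(u) - 3) - (-3) = 2*cos(u) changes sign at u = pi/2 inside [0, pi], so split the integral there.
∫[0,pi/2] (2*cos(u)) du = 2.
∫[pi/2,pi] (2*cos(u)) du = -2; the area of that piece is 2.
Total area = 2 + 2 = 4.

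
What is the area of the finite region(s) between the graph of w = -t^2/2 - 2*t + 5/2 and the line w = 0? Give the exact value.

18

The curve meets the t-axis where -t^2/2 - 2*t + 5/2 = 0, i.e. -(t - 1)*(t + 5)/2 = 0, at t = -5, 1.
On [-5, 1] the curve lies above the axis; ∫[-5,1] (-t^2/2 - 2*t + 5/2) dt = 18, giving area 18.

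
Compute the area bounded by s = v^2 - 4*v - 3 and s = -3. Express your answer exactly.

32/3

Both boundary curves give s as a function of v, so integrate with respect to v. Setting them equal: v^2 - 4*v = 0, i.e. v*(v - 4) = 0, so they meet at v = 0, 4.
For v in [0, 4], s = v^2 - 4*v - 3 is on the left; area = ∫[0,4] (-(v^2 - 4*v)) dv = 32/3.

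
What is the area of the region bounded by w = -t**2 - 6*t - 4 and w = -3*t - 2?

Set the curves equal: -t**2 - 6*t - 4 = -3*t - 2, so -t**2 - 3*t - 2 = 0, which factors as -(t + 1)*(t + 2) = 0. The curves meet at t = -2, -1.
On [-2, -1], w = -t**2 - 6*t - 4 is on top; that piece has area ∫[-2,-1] (-t**2 - 3*t - 2) dt = 1/6.

1/6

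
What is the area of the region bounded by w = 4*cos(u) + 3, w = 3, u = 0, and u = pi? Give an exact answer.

8

The difference (4*cos(u) + 3) - (3) = 4*cos(u) changes sign at u = pi/2 inside [0, pi], so split the integral there.
∫[0,pi/2] (4*cos(u)) du = 4.
∫[pi/2,pi] (4*cos(u)) du = -4; the area of that piece is 4.
Total area = 4 + 4 = 8.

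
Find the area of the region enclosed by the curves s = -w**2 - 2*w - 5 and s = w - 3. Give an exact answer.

1/6

Both boundary curves give s as a function of w, so integrate with respect to w. Setting them equal: -w**2 - 3*w - 2 = 0, i.e. -(w + 1)*(w + 2) = 0, so they meet at w = -2, -1.
For w in [-2, -1], s = -w**2 - 2*w - 5 is on the right; area = ∫[-2,-1] (-w**2 - 3*w - 2) dw = 1/6.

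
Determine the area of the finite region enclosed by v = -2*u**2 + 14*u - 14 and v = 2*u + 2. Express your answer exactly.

Set the curves equal: -2*u**2 + 14*u - 14 = 2*u + 2, so -2*u**2 + 12*u - 16 = 0, which factors as -2*(u - 4)*(u - 2) = 0. The curves meet at u = 2, 4.
On [2, 4], v = -2*u**2 + 14*u - 14 is on top; that piece has area ∫[2,4] (-2*u**2 + 12*u - 16) du = 8/3.

8/3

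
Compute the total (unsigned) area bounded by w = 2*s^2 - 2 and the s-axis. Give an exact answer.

8/3

The curve meets the s-axis where 2*s^2 - 2 = 0, i.e. 2*(s - 1)*(s + 1) = 0, at s = -1, 1.
On [-1, 1] the curve lies below the axis; ∫[-1,1] (2*s^2 - 2) ds = -8/3, giving area 8/3.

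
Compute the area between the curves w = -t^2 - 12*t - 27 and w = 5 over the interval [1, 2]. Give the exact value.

157/3

On [1, 2], (-t^2 - 12*t - 27) - (5) = -t^2 - 12*t - 32 is ≤ 0 throughout, so the area is a single integral of |-t^2 - 12*t - 32|.
∫[1,2] (-t^2 - 12*t - 32) dt = -157/3; the area of that piece is 157/3.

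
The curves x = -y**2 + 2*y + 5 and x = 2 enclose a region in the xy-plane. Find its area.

Both boundary curves give x as a function of y, so integrate with respect to y. Setting them equal: -y**2 + 2*y + 3 = 0, i.e. -(y - 3)*(y + 1) = 0, so they meet at y = -1, 3.
For y in [-1, 3], x = -y**2 + 2*y + 5 is on the right; area = ∫[-1,3] (-y**2 + 2*y + 3) dy = 32/3.

32/3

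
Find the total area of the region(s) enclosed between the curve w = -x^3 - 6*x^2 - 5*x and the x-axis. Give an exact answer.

The curve meets the x-axis where -x^3 - 6*x^2 - 5*x = 0, i.e. -x*(x + 1)*(x + 5) = 0, at x = -5, -1, 0.
On [-5, -1] the curve lies below the axis; ∫[-5,-1] (-x^3 - 6*x^2 - 5*x) dx = -32, giving area 32.
On [-1, 0] the curve lies above the axis; ∫[-1,0] (-x^3 - 6*x^2 - 5*x) dx = 3/4, giving area 3/4.
Total area = 32 + 3/4 = 131/4.

131/4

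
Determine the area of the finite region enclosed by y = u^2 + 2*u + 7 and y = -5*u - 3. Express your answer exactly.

9/2

Set the curves equal: u^2 + 2*u + 7 = -5*u - 3, so u^2 + 7*u + 10 = 0, which factors as (u + 2)*(u + 5) = 0. The curves meet at u = -5, -2.
On [-5, -2], y = -5*u - 3 is on top; that piece has area ∫[-5,-2] (-(u^2 + 7*u + 10)) du = 9/2.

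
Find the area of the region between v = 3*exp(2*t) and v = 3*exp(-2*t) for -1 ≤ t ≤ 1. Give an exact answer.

-6 + 3*exp(-2) + 3*exp(2)

The difference (3*exp(2*t)) - (3*exp(-2*t)) = 3*exp(2*t) - 3*exp(-2*t) changes sign at t = 0 inside [-1, 1], so split the integral there.
∫[-1,0] (3*exp(2*t) - 3*exp(-2*t)) dt = -3*exp(2)/2 - 3*exp(-2)/2 + 3; the area of that piece is -3 + 3*exp(-2)/2 + 3*exp(2)/2.
∫[0,1] (3*exp(2*t) - 3*exp(-2*t)) dt = -3 + 3*exp(-2)/2 + 3*exp(2)/2.
Total area = (-3 + 3*exp(-2)/2 + 3*exp(2)/2) + (-3 + 3*exp(-2)/2 + 3*exp(2)/2) = -6 + 3*exp(-2) + 3*exp(2).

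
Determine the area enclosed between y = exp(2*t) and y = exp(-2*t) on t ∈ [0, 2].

-1 + exp(-4)/2 + exp(4)/2

On [0, 2], (exp(2*t)) - (exp(-2*t)) = exp(2*t) - exp(-2*t) is ≥ 0 throughout, so the area is a single integral of |exp(2*t) - exp(-2*t)|.
∫[0,2] (exp(2*t) - exp(-2*t)) dt = -1 + exp(-4)/2 + exp(4)/2.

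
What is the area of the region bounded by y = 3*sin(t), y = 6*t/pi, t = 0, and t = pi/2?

On [0, pi/2], (3*sin(t)) - (6*t/pi) = -6*t/pi + 3*sin(t) is ≥ 0 throughout, so the area is a single integral of |-6*t/pi + 3*sin(t)|.
∫[0,pi/2] (-6*t/pi + 3*sin(t)) dt = 3 - 3*pi/4.

3 - 3*pi/4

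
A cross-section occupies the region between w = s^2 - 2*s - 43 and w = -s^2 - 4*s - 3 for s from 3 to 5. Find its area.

The difference (s^2 - 2*s - 43) - (-s^2 - 4*s - 3) = 2*s^2 + 2*s - 40 changes sign at s = 4 inside [3, 5], so split the integral there.
∫[3,4] (2*s^2 + 2*s - 40) ds = -25/3; the area of that piece is 25/3.
∫[4,5] (2*s^2 + 2*s - 40) ds = 29/3.
Total area = 25/3 + 29/3 = 18.

18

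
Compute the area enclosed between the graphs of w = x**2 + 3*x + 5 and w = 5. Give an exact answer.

9/2

Set the curves equal: x**2 + 3*x + 5 = 5, so x**2 + 3*x = 0, which factors as x*(x + 3) = 0. The curves meet at x = -3, 0.
On [-3, 0], w = 5 is on top; that piece has area ∫[-3,0] (-(x**2 + 3*x)) dx = 9/2.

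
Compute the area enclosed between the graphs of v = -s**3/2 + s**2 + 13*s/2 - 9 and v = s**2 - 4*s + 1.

Set the curves equal: -s**3/2 + s**2 + 13*s/2 - 9 = s**2 - 4*s + 1, so -s**3/2 + 21*s/2 - 10 = 0, which factors as -(s - 4)*(s - 1)*(s + 5)/2 = 0. The curves meet at s = -5, 1, 4.
On [-5, 1], v = s**2 - 4*s + 1 is on top; that piece has area ∫[-5,1] (-(-s**3/2 + 21*s/2 - 10)) ds = 108.
On [1, 4], v = -s**3/2 + s**2 + 13*s/2 - 9 is on top; that piece has area ∫[1,4] (-s**3/2 + 21*s/2 - 10) ds = 135/8.
Total enclosed area = 108 + 135/8 = 999/8.

999/8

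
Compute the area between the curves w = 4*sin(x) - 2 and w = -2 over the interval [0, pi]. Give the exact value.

On [0, pi], (4*sin(x) - 2) - (-2) = 4*sin(x) is ≥ 0 throughout, so the area is a single integral of |4*sin(x)|.
∫[0,pi] (4*sin(x)) dx = 8.

8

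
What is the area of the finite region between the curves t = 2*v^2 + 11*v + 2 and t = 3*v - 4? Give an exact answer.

Both boundary curves give t as a function of v, so integrate with respect to v. Setting them equal: 2*v^2 + 8*v + 6 = 0, i.e. 2*(v + 1)*(v + 3) = 0, so they meet at v = -3, -1.
For v in [-3, -1], t = 2*v^2 + 11*v + 2 is on the left; area = ∫[-3,-1] (-(2*v^2 + 8*v + 6)) dv = 8/3.

8/3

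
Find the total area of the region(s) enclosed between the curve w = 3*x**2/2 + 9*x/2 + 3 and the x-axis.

1/4

The curve meets the x-axis where 3*x**2/2 + 9*x/2 + 3 = 0, i.e. 3*(x + 1)*(x + 2)/2 = 0, at x = -2, -1.
On [-2, -1] the curve lies below the axis; ∫[-2,-1] (3*x**2/2 + 9*x/2 + 3) dx = -1/4, giving area 1/4.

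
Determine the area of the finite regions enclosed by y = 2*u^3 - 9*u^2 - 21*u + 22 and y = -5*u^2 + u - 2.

Set the curves equal: 2*u^3 - 9*u^2 - 21*u + 22 = -5*u^2 + u - 2, so 2*u^3 - 4*u^2 - 22*u + 24 = 0, which factors as 2*(u - 4)*(u - 1)*(u + 3) = 0. The curves meet at u = -3, 1, 4.
On [-3, 1], y = 2*u^3 - 9*u^2 - 21*u + 22 is on top; that piece has area ∫[-3,1] (2*u^3 - 4*u^2 - 22*u + 24) du = 320/3.
On [1, 4], y = -5*u^2 + u - 2 is on top; that piece has area ∫[1,4] (-(2*u^3 - 4*u^2 - 22*u + 24)) du = 99/2.
Total enclosed area = 320/3 + 99/2 = 937/6.

937/6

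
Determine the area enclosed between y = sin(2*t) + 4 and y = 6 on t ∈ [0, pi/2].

On [0, pi/2], (sin(2*t) + 4) - (6) = sin(2*t) - 2 is ≤ 0 throughout, so the area is a single integral of |sin(2*t) - 2|.
∫[0,pi/2] (sin(2*t) - 2) dt = 1 - pi; the area of that piece is -1 + pi.

-1 + pi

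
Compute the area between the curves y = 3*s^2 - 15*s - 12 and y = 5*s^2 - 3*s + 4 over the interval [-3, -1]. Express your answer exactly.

The difference (3*s^2 - 15*s - 12) - (5*s^2 - 3*s + 4) = -2*s^2 - 12*s - 16 changes sign at s = -2 inside [-3, -1], so split the integral there.
∫[-3,-2] (-2*s^2 - 12*s - 16) ds = 4/3.
∫[-2,-1] (-2*s^2 - 12*s - 16) ds = -8/3; the area of that piece is 8/3.
Total area = 4/3 + 8/3 = 4.

4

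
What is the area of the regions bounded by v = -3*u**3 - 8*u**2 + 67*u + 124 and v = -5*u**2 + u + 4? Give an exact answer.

Set the curves equal: -3*u**3 - 8*u**2 + 67*u + 124 = -5*u**2 + u + 4, so -3*u**3 - 3*u**2 + 66*u + 120 = 0, which factors as -3*(u - 5)*(u + 2)*(u + 4) = 0. The curves meet at u = -4, -2, 5.
On [-4, -2], v = -5*u**2 + u + 4 is on top; that piece has area ∫[-4,-2] (-(-3*u**3 - 3*u**2 + 66*u + 120)) du = 32.
On [-2, 5], v = -3*u**3 - 8*u**2 + 67*u + 124 is on top; that piece has area ∫[-2,5] (-3*u**3 - 3*u**2 + 66*u + 120) du = 3773/4.
Total enclosed area = 32 + 3773/4 = 3901/4.

3901/4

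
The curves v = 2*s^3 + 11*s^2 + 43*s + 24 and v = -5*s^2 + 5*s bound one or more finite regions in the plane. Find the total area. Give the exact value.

Set the curves equal: 2*s^3 + 11*s^2 + 43*s + 24 = -5*s^2 + 5*s, so 2*s^3 + 16*s^2 + 38*s + 24 = 0, which factors as 2*(s + 1)*(s + 3)*(s + 4) = 0. The curves meet at s = -4, -3, -1.
On [-4, -3], v = 2*s^3 + 11*s^2 + 43*s + 24 is on top; that piece has area ∫[-4,-3] (2*s^3 + 16*s^2 + 38*s + 24) ds = 5/6.
On [-3, -1], v = -5*s^2 + 5*s is on top; that piece has area ∫[-3,-1] (-(2*s^3 + 16*s^2 + 38*s + 24)) ds = 16/3.
Total enclosed area = 5/6 + 16/3 = 37/6.

37/6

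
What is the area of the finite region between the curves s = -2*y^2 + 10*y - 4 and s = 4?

Both boundary curves give s as a function of y, so integrate with respect to y. Setting them equal: -2*y^2 + 10*y - 8 = 0, i.e. -2*(y - 4)*(y - 1) = 0, so they meet at y = 1, 4.
For y in [1, 4], s = -2*y^2 + 10*y - 4 is on the right; area = ∫[1,4] (-2*y^2 + 10*y - 8) dy = 9.

9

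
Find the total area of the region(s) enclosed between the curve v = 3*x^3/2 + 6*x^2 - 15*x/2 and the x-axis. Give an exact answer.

The curve meets the x-axis where 3*x^3/2 + 6*x^2 - 15*x/2 = 0, i.e. 3*x*(x - 1)*(x + 5)/2 = 0, at x = -5, 0, 1.
On [-5, 0] the curve lies above the axis; ∫[-5,0] (3*x^3/2 + 6*x^2 - 15*x/2) dx = 875/8, giving area 875/8.
On [0, 1] the curve lies below the axis; ∫[0,1] (3*x^3/2 + 6*x^2 - 15*x/2) dx = -11/8, giving area 11/8.
Total area = 875/8 + 11/8 = 443/4.

443/4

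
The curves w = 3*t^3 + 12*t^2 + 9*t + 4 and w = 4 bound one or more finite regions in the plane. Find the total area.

Set the curves equal: 3*t^3 + 12*t^2 + 9*t + 4 = 4, so 3*t^3 + 12*t^2 + 9*t = 0, which factors as 3*t*(t + 1)*(t + 3) = 0. The curves meet at t = -3, -1, 0.
On [-3, -1], w = 3*t^3 + 12*t^2 + 9*t + 4 is on top; that piece has area ∫[-3,-1] (3*t^3 + 12*t^2 + 9*t) dt = 8.
On [-1, 0], w = 4 is on top; that piece has area ∫[-1,0] (-(3*t^3 + 12*t^2 + 9*t)) dt = 5/4.
Total enclosed area = 8 + 5/4 = 37/4.

37/4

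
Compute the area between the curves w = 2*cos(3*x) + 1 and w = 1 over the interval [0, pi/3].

The difference (2*cos(3*x) + 1) - (1) = 2*cos(3*x) changes sign at x = pi/6 inside [0, pi/3], so split the integral there.
∫[0,pi/6] (2*cos(3*x)) dx = 2/3.
∫[pi/6,pi/3] (2*cos(3*x)) dx = -2/3; the area of that piece is 2/3.
Total area = 2/3 + 2/3 = 4/3.

4/3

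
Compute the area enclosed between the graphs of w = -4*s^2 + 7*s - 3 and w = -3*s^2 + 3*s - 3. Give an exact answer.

Set the curves equal: -4*s^2 + 7*s - 3 = -3*s^2 + 3*s - 3, so -s^2 + 4*s = 0, which factors as -s*(s - 4) = 0. The curves meet at s = 0, 4.
On [0, 4], w = -4*s^2 + 7*s - 3 is on top; that piece has area ∫[0,4] (-s^2 + 4*s) ds = 32/3.

32/3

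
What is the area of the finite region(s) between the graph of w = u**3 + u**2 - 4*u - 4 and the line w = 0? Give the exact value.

71/6

The curve meets the u-axis where u**3 + u**2 - 4*u - 4 = 0, i.e. (u - 2)*(u + 1)*(u + 2) = 0, at u = -2, -1, 2.
On [-2, -1] the curve lies above the axis; ∫[-2,-1] (u**3 + u**2 - 4*u - 4) du = 7/12, giving area 7/12.
On [-1, 2] the curve lies below the axis; ∫[-1,2] (u**3 + u**2 - 4*u - 4) du = -45/4, giving area 45/4.
Total area = 7/12 + 45/4 = 71/6.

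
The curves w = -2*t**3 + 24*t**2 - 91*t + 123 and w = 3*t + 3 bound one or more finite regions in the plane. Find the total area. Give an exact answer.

1

Set the curves equal: -2*t**3 + 24*t**2 - 91*t + 123 = 3*t + 3, so -2*t**3 + 24*t**2 - 94*t + 120 = 0, which factors as -2*(t - 5)*(t - 4)*(t - 3) = 0. The curves meet at t = 3, 4, 5.
On [3, 4], w = 3*t + 3 is on top; that piece has area ∫[3,4] (-(-2*t**3 + 24*t**2 - 94*t + 120)) dt = 1/2.
On [4, 5], w = -2*t**3 + 24*t**2 - 91*t + 123 is on top; that piece has area ∫[4,5] (-2*t**3 + 24*t**2 - 94*t + 120) dt = 1/2.
Total enclosed area = 1/2 + 1/2 = 1.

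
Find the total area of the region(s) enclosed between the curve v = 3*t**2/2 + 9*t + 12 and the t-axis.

The curve meets the t-axis where 3*t**2/2 + 9*t + 12 = 0, i.e. 3*(t + 2)*(t + 4)/2 = 0, at t = -4, -2.
On [-4, -2] the curve lies below the axis; ∫[-4,-2] (3*t**2/2 + 9*t + 12) dt = -2, giving area 2.

2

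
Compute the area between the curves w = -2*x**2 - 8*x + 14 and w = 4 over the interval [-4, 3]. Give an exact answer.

96

The difference (-2*x**2 - 8*x + 14) - (4) = -2*x**2 - 8*x + 10 changes sign at x = 1 inside [-4, 3], so split the integral there.
∫[-4,1] (-2*x**2 - 8*x + 10) dx = 200/3.
∫[1,3] (-2*x**2 - 8*x + 10) dx = -88/3; the area of that piece is 88/3.
Total area = 200/3 + 88/3 = 96.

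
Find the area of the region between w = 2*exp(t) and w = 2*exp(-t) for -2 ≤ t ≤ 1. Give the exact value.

The difference (2*exp(t)) - (2*exp(-t)) = 2*exp(t) - 2*exp(-t) changes sign at t = 0 inside [-2, 1], so split the integral there.
∫[-2,0] (2*exp(t) - 2*exp(-t)) dt = -2*exp(2) - 2*exp(-2) + 4; the area of that piece is -4 + 2*exp(-2) + 2*exp(2).
∫[0,1] (2*exp(t) - 2*exp(-t)) dt = -4 + 2*exp(-1) + 2*exp(1).
Total area = (-4 + 2*exp(-2) + 2*exp(2)) + (-4 + 2*exp(-1) + 2*exp(1)) = -8 + 2*exp(-2) + 2*exp(-1) + 2*exp(1) + 2*exp(2).

-8 + 2*exp(-2) + 2*exp(-1) + 2*exp(1) + 2*exp(2)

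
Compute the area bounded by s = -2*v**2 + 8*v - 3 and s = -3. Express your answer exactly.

64/3

Both boundary curves give s as a function of v, so integrate with respect to v. Setting them equal: -2*v**2 + 8*v = 0, i.e. -2*v*(v - 4) = 0, so they meet at v = 0, 4.
For v in [0, 4], s = -2*v**2 + 8*v - 3 is on the right; area = ∫[0,4] (-2*v**2 + 8*v) dv = 64/3.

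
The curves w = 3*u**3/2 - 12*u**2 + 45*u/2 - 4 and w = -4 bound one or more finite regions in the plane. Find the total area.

253/8

Set the curves equal: 3*u**3/2 - 12*u**2 + 45*u/2 - 4 = -4, so 3*u**3/2 - 12*u**2 + 45*u/2 = 0, which factors as 3*u*(u - 5)*(u - 3)/2 = 0. The curves meet at u = 0, 3, 5.
On [0, 3], w = 3*u**3/2 - 12*u**2 + 45*u/2 - 4 is on top; that piece has area ∫[0,3] (3*u**3/2 - 12*u**2 + 45*u/2) du = 189/8.
On [3, 5], w = -4 is on top; that piece has area ∫[3,5] (-(3*u**3/2 - 12*u**2 + 45*u/2)) du = 8.
Total enclosed area = 189/8 + 8 = 253/8.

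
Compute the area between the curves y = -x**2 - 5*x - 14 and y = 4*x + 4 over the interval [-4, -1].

59/6

The difference (-x**2 - 5*x - 14) - (4*x + 4) = -x**2 - 9*x - 18 changes sign at x = -3 inside [-4, -1], so split the integral there.
∫[-4,-3] (-x**2 - 9*x - 18) dx = 7/6.
∫[-3,-1] (-x**2 - 9*x - 18) dx = -26/3; the area of that piece is 26/3.
Total area = 7/6 + 26/3 = 59/6.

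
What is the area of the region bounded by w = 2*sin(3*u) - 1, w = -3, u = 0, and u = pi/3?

4/3 + 2*pi/3

On [0, pi/3], (2*sin(3*u) - 1) - (-3) = 2*sin(3*u) + 2 is ≥ 0 throughout, so the area is a single integral of |2*sin(3*u) + 2|.
∫[0,pi/3] (2*sin(3*u) + 2) du = 4/3 + 2*pi/3.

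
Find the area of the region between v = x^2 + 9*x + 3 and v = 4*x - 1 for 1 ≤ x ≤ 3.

110/3

On [1, 3], (x^2 + 9*x + 3) - (4*x - 1) = x^2 + 5*x + 4 is ≥ 0 throughout, so the area is a single integral of |x^2 + 5*x + 4|.
∫[1,3] (x^2 + 5*x + 4) dx = 110/3.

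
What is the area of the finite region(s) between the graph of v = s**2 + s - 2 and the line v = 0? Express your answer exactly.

9/2

The curve meets the s-axis where s**2 + s - 2 = 0, i.e. (s - 1)*(s + 2) = 0, at s = -2, 1.
On [-2, 1] the curve lies below the axis; ∫[-2,1] (s**2 + s - 2) ds = -9/2, giving area 9/2.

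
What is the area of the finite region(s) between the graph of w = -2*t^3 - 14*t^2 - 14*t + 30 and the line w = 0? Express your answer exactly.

The curve meets the t-axis where -2*t^3 - 14*t^2 - 14*t + 30 = 0, i.e. -2*(t - 1)*(t + 3)*(t + 5) = 0, at t = -5, -3, 1.
On [-5, -3] the curve lies below the axis; ∫[-5,-3] (-2*t^3 - 14*t^2 - 14*t + 30) dt = -40/3, giving area 40/3.
On [-3, 1] the curve lies above the axis; ∫[-3,1] (-2*t^3 - 14*t^2 - 14*t + 30) dt = 256/3, giving area 256/3.
Total area = 40/3 + 256/3 = 296/3.

296/3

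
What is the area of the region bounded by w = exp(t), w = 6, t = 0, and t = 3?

-29 + exp(3) + 12*log(6)

The difference (exp(t)) - (6) = exp(t) - 6 changes sign at t = log(6) inside [0, 3], so split the integral there.
∫[0,log(6)] (exp(t) - 6) dt = 5 - log(46656); the area of that piece is -5 + log(46656).
∫[log(6),3] (exp(t) - 6) dt = -24 + 6*log(6) + exp(3).
Total area = (-5 + log(46656)) + (-24 + 6*log(6) + exp(3)) = -29 + exp(3) + 12*log(6).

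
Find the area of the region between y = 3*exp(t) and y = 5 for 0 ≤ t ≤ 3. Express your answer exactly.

-22 - 10*log(3) + 10*log(5) + 3*exp(3)

The difference (3*exp(t)) - (5) = 3*exp(t) - 5 changes sign at t = log(5/3) inside [0, 3], so split the integral there.
∫[0,log(5/3)] (3*exp(t) - 5) dt = log(243/3125) + 2; the area of that piece is -2 + log(3125/243).
∫[log(5/3),3] (3*exp(t) - 5) dt = -20 - 5*log(3) + 5*log(5) + 3*exp(3).
Total area = (-2 + log(3125/243)) + (-20 - 5*log(3) + 5*log(5) + 3*exp(3)) = -22 - 10*log(3) + 10*log(5) + 3*exp(3).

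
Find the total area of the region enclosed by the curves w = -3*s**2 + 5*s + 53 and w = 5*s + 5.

256

Set the curves equal: -3*s**2 + 5*s + 53 = 5*s + 5, so -3*s**2 + 48 = 0, which factors as -3*(s - 4)*(s + 4) = 0. The curves meet at s = -4, 4.
On [-4, 4], w = -3*s**2 + 5*s + 53 is on top; that piece has area ∫[-4,4] (-3*s**2 + 48) ds = 256.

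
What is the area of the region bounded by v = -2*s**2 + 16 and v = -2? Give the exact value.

Set the curves equal: -2*s**2 + 16 = -2, so -2*s**2 + 18 = 0, which factors as -2*(s - 3)*(s + 3) = 0. The curves meet at s = -3, 3.
On [-3, 3], v = -2*s**2 + 16 is on top; that piece has area ∫[-3,3] (-2*s**2 + 18) ds = 72.

72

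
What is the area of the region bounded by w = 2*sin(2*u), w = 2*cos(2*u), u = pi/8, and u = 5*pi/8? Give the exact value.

On [pi/8, 5*pi/8], (2*sin(2*u)) - (2*cos(2*u)) = 2*sin(2*u) - 2*cos(2*u) is ≥ 0 throughout, so the area is a single integral of |2*sin(2*u) - 2*cos(2*u)|.
∫[pi/8,5*pi/8] (2*sin(2*u) - 2*cos(2*u)) du = 2*sqrt(2).

2*sqrt(2)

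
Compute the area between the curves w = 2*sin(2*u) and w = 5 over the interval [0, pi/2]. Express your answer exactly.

On [0, pi/2], (2*sin(2*u)) - (5) = 2*sin(2*u) - 5 is ≤ 0 throughout, so the area is a single integral of |2*sin(2*u) - 5|.
∫[0,pi/2] (2*sin(2*u) - 5) du = 2 - 5*pi/2; the area of that piece is -2 + 5*pi/2.

-2 + 5*pi/2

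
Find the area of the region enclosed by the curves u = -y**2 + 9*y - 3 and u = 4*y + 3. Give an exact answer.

1/6

Both boundary curves give u as a function of y, so integrate with respect to y. Setting them equal: -y**2 + 5*y - 6 = 0, i.e. -(y - 3)*(y - 2) = 0, so they meet at y = 2, 3.
For y in [2, 3], u = -y**2 + 9*y - 3 is on the right; area = ∫[2,3] (-y**2 + 5*y - 6) dy = 1/6.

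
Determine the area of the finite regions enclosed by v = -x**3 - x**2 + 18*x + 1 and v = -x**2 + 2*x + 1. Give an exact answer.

128

Set the curves equal: -x**3 - x**2 + 18*x + 1 = -x**2 + 2*x + 1, so -x**3 + 16*x = 0, which factors as -x*(x - 4)*(x + 4) = 0. The curves meet at x = -4, 0, 4.
On [-4, 0], v = -x**2 + 2*x + 1 is on top; that piece has area ∫[-4,0] (-(-x**3 + 16*x)) dx = 64.
On [0, 4], v = -x**3 - x**2 + 18*x + 1 is on top; that piece has area ∫[0,4] (-x**3 + 16*x) dx = 64.
Total enclosed area = 64 + 64 = 128.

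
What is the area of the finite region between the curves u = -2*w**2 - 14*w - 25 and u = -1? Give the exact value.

Both boundary curves give u as a function of w, so integrate with respect to w. Setting them equal: -2*w**2 - 14*w - 24 = 0, i.e. -2*(w + 3)*(w + 4) = 0, so they meet at w = -4, -3.
For w in [-4, -3], u = -2*w**2 - 14*w - 25 is on the right; area = ∫[-4,-3] (-2*w**2 - 14*w - 24) dw = 1/3.

1/3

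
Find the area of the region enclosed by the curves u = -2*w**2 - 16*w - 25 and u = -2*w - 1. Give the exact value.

Both boundary curves give u as a function of w, so integrate with respect to w. Setting them equal: -2*w**2 - 14*w - 24 = 0, i.e. -2*(w + 3)*(w + 4) = 0, so they meet at w = -4, -3.
For w in [-4, -3], u = -2*w**2 - 16*w - 25 is on the right; area = ∫[-4,-3] (-2*w**2 - 14*w - 24) dw = 1/3.

1/3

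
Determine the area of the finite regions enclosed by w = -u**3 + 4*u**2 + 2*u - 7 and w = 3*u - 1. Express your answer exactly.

71/6

Set the curves equal: -u**3 + 4*u**2 + 2*u - 7 = 3*u - 1, so -u**3 + 4*u**2 - u - 6 = 0, which factors as -(u - 3)*(u - 2)*(u + 1) = 0. The curves meet at u = -1, 2, 3.
On [-1, 2], w = 3*u - 1 is on top; that piece has area ∫[-1,2] (-(-u**3 + 4*u**2 - u - 6)) du = 45/4.
On [2, 3], w = -u**3 + 4*u**2 + 2*u - 7 is on top; that piece has area ∫[2,3] (-u**3 + 4*u**2 - u - 6) du = 7/12.
Total enclosed area = 45/4 + 7/12 = 71/6.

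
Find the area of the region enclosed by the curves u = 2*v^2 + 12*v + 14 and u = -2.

8/3

Both boundary curves give u as a function of v, so integrate with respect to v. Setting them equal: 2*v^2 + 12*v + 16 = 0, i.e. 2*(v + 2)*(v + 4) = 0, so they meet at v = -4, -2.
For v in [-4, -2], u = 2*v^2 + 12*v + 14 is on the left; area = ∫[-4,-2] (-(2*v^2 + 12*v + 16)) dv = 8/3.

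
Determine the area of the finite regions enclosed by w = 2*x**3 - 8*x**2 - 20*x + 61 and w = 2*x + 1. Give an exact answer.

Set the curves equal: 2*x**3 - 8*x**2 - 20*x + 61 = 2*x + 1, so 2*x**3 - 8*x**2 - 22*x + 60 = 0, which factors as 2*(x - 5)*(x - 2)*(x + 3) = 0. The curves meet at x = -3, 2, 5.
On [-3, 2], w = 2*x**3 - 8*x**2 - 20*x + 61 is on top; that piece has area ∫[-3,2] (2*x**3 - 8*x**2 - 22*x + 60) dx = 1375/6.
On [2, 5], w = 2*x + 1 is on top; that piece has area ∫[2,5] (-(2*x**3 - 8*x**2 - 22*x + 60)) dx = 117/2.
Total enclosed area = 1375/6 + 117/2 = 863/3.

863/3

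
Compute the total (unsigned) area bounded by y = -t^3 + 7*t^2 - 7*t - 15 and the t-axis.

148/3

The curve meets the t-axis where -t^3 + 7*t^2 - 7*t - 15 = 0, i.e. -(t - 5)*(t - 3)*(t + 1) = 0, at t = -1, 3, 5.
On [-1, 3] the curve lies below the axis; ∫[-1,3] (-t^3 + 7*t^2 - 7*t - 15) dt = -128/3, giving area 128/3.
On [3, 5] the curve lies above the axis; ∫[3,5] (-t^3 + 7*t^2 - 7*t - 15) dt = 20/3, giving area 20/3.
Total area = 128/3 + 20/3 = 148/3.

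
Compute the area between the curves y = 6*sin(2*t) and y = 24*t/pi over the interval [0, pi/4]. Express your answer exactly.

3 - 3*pi/4

On [0, pi/4], (6*sin(2*t)) - (24*t/pi) = -24*t/pi + 6*sin(2*t) is ≥ 0 throughout, so the area is a single integral of |-24*t/pi + 6*sin(2*t)|.
∫[0,pi/4] (-24*t/pi + 6*sin(2*t)) dt = 3 - 3*pi/4.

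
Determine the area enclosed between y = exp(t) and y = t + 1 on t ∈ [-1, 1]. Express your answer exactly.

On [-1, 1], (exp(t)) - (t + 1) = -t + exp(t) - 1 is ≥ 0 throughout, so the area is a single integral of |-t + exp(t) - 1|.
∫[-1,1] (-t + exp(t) - 1) dt = -2 - exp(-1) + exp(1).

-2 - exp(-1) + exp(1)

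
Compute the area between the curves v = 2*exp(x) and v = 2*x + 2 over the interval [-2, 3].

On [-2, 3], (2*exp(x)) - (2*x + 2) = -2*x + 2*exp(x) - 2 is ≥ 0 throughout, so the area is a single integral of |-2*x + 2*exp(x) - 2|.
∫[-2,3] (-2*x + 2*exp(x) - 2) dx = -15 - 2*exp(-2) + 2*exp(3).

-15 - 2*exp(-2) + 2*exp(3)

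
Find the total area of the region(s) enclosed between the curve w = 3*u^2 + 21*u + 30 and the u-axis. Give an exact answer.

The curve meets the u-axis where 3*u^2 + 21*u + 30 = 0, i.e. 3*(u + 2)*(u + 5) = 0, at u = -5, -2.
On [-5, -2] the curve lies below the axis; ∫[-5,-2] (3*u^2 + 21*u + 30) du = -27/2, giving area 27/2.

27/2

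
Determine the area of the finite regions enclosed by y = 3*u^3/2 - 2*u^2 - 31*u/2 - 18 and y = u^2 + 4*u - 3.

1741/8

Set the curves equal: 3*u^3/2 - 2*u^2 - 31*u/2 - 18 = u^2 + 4*u - 3, so 3*u^3/2 - 3*u^2 - 39*u/2 - 15 = 0, which factors as 3*(u - 5)*(u + 1)*(u + 2)/2 = 0. The curves meet at u = -2, -1, 5.
On [-2, -1], y = 3*u^3/2 - 2*u^2 - 31*u/2 - 18 is on top; that piece has area ∫[-2,-1] (3*u^3/2 - 3*u^2 - 39*u/2 - 15) du = 13/8.
On [-1, 5], y = u^2 + 4*u - 3 is on top; that piece has area ∫[-1,5] (-(3*u^3/2 - 3*u^2 - 39*u/2 - 15)) du = 216.
Total enclosed area = 13/8 + 216 = 1741/8.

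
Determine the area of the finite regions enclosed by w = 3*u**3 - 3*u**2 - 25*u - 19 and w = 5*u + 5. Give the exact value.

443/2

Set the curves equal: 3*u**3 - 3*u**2 - 25*u - 19 = 5*u + 5, so 3*u**3 - 3*u**2 - 30*u - 24 = 0, which factors as 3*(u - 4)*(u + 1)*(u + 2) = 0. The curves meet at u = -2, -1, 4.
On [-2, -1], w = 3*u**3 - 3*u**2 - 25*u - 19 is on top; that piece has area ∫[-2,-1] (3*u**3 - 3*u**2 - 30*u - 24) du = 11/4.
On [-1, 4], w = 5*u + 5 is on top; that piece has area ∫[-1,4] (-(3*u**3 - 3*u**2 - 30*u - 24)) du = 875/4.
Total enclosed area = 11/4 + 875/4 = 443/2.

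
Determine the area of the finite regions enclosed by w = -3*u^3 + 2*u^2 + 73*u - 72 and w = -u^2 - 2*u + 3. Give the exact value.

Set the curves equal: -3*u^3 + 2*u^2 + 73*u - 72 = -u^2 - 2*u + 3, so -3*u^3 + 3*u^2 + 75*u - 75 = 0, which factors as -3*(u - 5)*(u - 1)*(u + 5) = 0. The curves meet at u = -5, 1, 5.
On [-5, 1], w = -u^2 - 2*u + 3 is on top; that piece has area ∫[-5,1] (-(-3*u^3 + 3*u^2 + 75*u - 75)) du = 756.
On [1, 5], w = -3*u^3 + 2*u^2 + 73*u - 72 is on top; that piece has area ∫[1,5] (-3*u^3 + 3*u^2 + 75*u - 75) du = 256.
Total enclosed area = 756 + 256 = 1012.

1012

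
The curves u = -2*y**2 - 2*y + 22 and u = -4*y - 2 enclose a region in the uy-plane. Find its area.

343/3

Both boundary curves give u as a function of y, so integrate with respect to y. Setting them equal: -2*y**2 + 2*y + 24 = 0, i.e. -2*(y - 4)*(y + 3) = 0, so they meet at y = -3, 4.
For y in [-3, 4], u = -2*y**2 - 2*y + 22 is on the right; area = ∫[-3,4] (-2*y**2 + 2*y + 24) dy = 343/3.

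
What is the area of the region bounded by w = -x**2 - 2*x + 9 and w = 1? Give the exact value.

36

Set the curves equal: -x**2 - 2*x + 9 = 1, so -x**2 - 2*x + 8 = 0, which factors as -(x - 2)*(x + 4) = 0. The curves meet at x = -4, 2.
On [-4, 2], w = -x**2 - 2*x + 9 is on top; that piece has area ∫[-4,2] (-x**2 - 2*x + 8) dx = 36.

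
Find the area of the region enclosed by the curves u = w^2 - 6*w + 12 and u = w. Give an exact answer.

1/6

Both boundary curves give u as a function of w, so integrate with respect to w. Setting them equal: w^2 - 7*w + 12 = 0, i.e. (w - 4)*(w - 3) = 0, so they meet at w = 3, 4.
For w in [3, 4], u = w^2 - 6*w + 12 is on the left; area = ∫[3,4] (-(w^2 - 7*w + 12)) dw = 1/6.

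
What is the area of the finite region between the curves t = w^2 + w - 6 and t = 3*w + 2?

36

Both boundary curves give t as a function of w, so integrate with respect to w. Setting them equal: w^2 - 2*w - 8 = 0, i.e. (w - 4)*(w + 2) = 0, so they meet at w = -2, 4.
For w in [-2, 4], t = w^2 + w - 6 is on the left; area = ∫[-2,4] (-(w^2 - 2*w - 8)) dw = 36.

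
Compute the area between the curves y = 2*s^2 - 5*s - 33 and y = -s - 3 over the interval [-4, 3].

The difference (2*s^2 - 5*s - 33) - (-s - 3) = 2*s^2 - 4*s - 30 changes sign at s = -3 inside [-4, 3], so split the integral there.
∫[-4,-3] (2*s^2 - 4*s - 30) ds = 26/3.
∫[-3,3] (2*s^2 - 4*s - 30) ds = -144; the area of that piece is 144.
Total area = 26/3 + 144 = 458/3.

458/3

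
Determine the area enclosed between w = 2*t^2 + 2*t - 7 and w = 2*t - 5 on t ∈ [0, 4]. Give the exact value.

112/3

The difference (2*t^2 + 2*t - 7) - (2*t - 5) = 2*t^2 - 2 changes sign at t = 1 inside [0, 4], so split the integral there.
∫[0,1] (2*t^2 - 2) dt = -4/3; the area of that piece is 4/3.
∫[1,4] (2*t^2 - 2) dt = 36.
Total area = 4/3 + 36 = 112/3.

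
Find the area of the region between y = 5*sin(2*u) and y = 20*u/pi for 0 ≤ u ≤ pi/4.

On [0, pi/4], (5*sin(2*u)) - (20*u/pi) = -20*u/pi + 5*sin(2*u) is ≥ 0 throughout, so the area is a single integral of |-20*u/pi + 5*sin(2*u)|.
∫[0,pi/4] (-20*u/pi + 5*sin(2*u)) du = 5/2 - 5*pi/8.

5/2 - 5*pi/8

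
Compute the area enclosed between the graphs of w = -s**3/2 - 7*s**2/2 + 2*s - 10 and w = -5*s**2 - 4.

131/8

Set the curves equal: -s**3/2 - 7*s**2/2 + 2*s - 10 = -5*s**2 - 4, so -s**3/2 + 3*s**2/2 + 2*s - 6 = 0, which factors as -(s - 3)*(s - 2)*(s + 2)/2 = 0. The curves meet at s = -2, 2, 3.
On [-2, 2], w = -5*s**2 - 4 is on top; that piece has area ∫[-2,2] (-(-s**3/2 + 3*s**2/2 + 2*s - 6)) ds = 16.
On [2, 3], w = -s**3/2 - 7*s**2/2 + 2*s - 10 is on top; that piece has area ∫[2,3] (-s**3/2 + 3*s**2/2 + 2*s - 6) ds = 3/8.
Total enclosed area = 16 + 3/8 = 131/8.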